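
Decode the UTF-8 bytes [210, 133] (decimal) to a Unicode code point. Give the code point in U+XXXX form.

U+0485

Leading byte 0xD2 = 11010010 matches 110xxxxx → 2-byte sequence.
Byte 1: 0xD2 = 11010010, payload 10010 (5 bits).
Byte 2: 0x85 = 10000101 (10xxxxxx ✓), payload 000101.
Concatenate: 10010000101 = 0x485 (11 bits → U+0485).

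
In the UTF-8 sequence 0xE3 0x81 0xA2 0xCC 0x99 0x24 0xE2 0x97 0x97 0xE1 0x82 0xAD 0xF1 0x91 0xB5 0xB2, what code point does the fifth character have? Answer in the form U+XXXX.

U+10AD

Offset 0: leading byte 0xE3 = 11100011 → 3-byte char #1 = E3 81 A2.
Offset 3: leading byte 0xCC = 11001100 → 2-byte char #2 = CC 99.
Offset 5: leading byte 0x24 = 00100100 → 1-byte char #3 = 24.
Offset 6: leading byte 0xE2 = 11100010 → 3-byte char #4 = E2 97 97.
Offset 9: leading byte 0xE1 = 11100001 → 3-byte char #5 = E1 82 AD.
Leading byte 0xE1 = 11100001 matches 1110xxxx → 3-byte sequence.
Byte 1: 0xE1 = 11100001, payload 0001 (4 bits).
Byte 2: 0x82 = 10000010 (10xxxxxx ✓), payload 000010.
Byte 3: 0xAD = 10101101 (10xxxxxx ✓), payload 101101.
Concatenate: 0001000010101101 = 0x10AD (16 bits → U+10AD).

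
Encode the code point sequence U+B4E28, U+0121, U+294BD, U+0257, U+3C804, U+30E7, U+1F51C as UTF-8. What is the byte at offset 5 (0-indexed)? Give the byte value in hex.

U+B4E28 → 4-byte form F2 B4 B8 A8 at offsets 0–3.
U+0121 → 2-byte form C4 A1 at offsets 4–5.
Offset 5 falls in char 2's range; it's byte 2 of C4 A1 = 0xA1.

0xA1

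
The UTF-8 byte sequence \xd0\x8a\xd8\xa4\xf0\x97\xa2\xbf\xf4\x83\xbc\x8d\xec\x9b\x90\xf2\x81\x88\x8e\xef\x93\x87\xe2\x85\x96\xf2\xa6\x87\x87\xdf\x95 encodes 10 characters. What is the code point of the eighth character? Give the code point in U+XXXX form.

Offset 0: leading byte 0xD0 = 11010000 → 2-byte char #1 = D0 8A.
Offset 2: leading byte 0xD8 = 11011000 → 2-byte char #2 = D8 A4.
Offset 4: leading byte 0xF0 = 11110000 → 4-byte char #3 = F0 97 A2 BF.
Offset 8: leading byte 0xF4 = 11110100 → 4-byte char #4 = F4 83 BC 8D.
Offset 12: leading byte 0xEC = 11101100 → 3-byte char #5 = EC 9B 90.
Offset 15: leading byte 0xF2 = 11110010 → 4-byte char #6 = F2 81 88 8E.
Offset 19: leading byte 0xEF = 11101111 → 3-byte char #7 = EF 93 87.
Offset 22: leading byte 0xE2 = 11100010 → 3-byte char #8 = E2 85 96.
Leading byte 0xE2 = 11100010 matches 1110xxxx → 3-byte sequence.
Byte 1: 0xE2 = 11100010, payload 0010 (4 bits).
Byte 2: 0x85 = 10000101 (10xxxxxx ✓), payload 000101.
Byte 3: 0x96 = 10010110 (10xxxxxx ✓), payload 010110.
Concatenate: 0010000101010110 = 0x2156 (16 bits → U+2156).

U+2156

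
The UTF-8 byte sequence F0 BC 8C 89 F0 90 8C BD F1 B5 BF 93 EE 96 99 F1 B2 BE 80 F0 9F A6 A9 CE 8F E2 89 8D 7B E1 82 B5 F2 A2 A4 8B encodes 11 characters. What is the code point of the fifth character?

Offset 0: leading byte 0xF0 = 11110000 → 4-byte char #1 = F0 BC 8C 89.
Offset 4: leading byte 0xF0 = 11110000 → 4-byte char #2 = F0 90 8C BD.
Offset 8: leading byte 0xF1 = 11110001 → 4-byte char #3 = F1 B5 BF 93.
Offset 12: leading byte 0xEE = 11101110 → 3-byte char #4 = EE 96 99.
Offset 15: leading byte 0xF1 = 11110001 → 4-byte char #5 = F1 B2 BE 80.
Leading byte 0xF1 = 11110001 matches 11110xxx → 4-byte sequence.
Byte 1: 0xF1 = 11110001, payload 001 (3 bits).
Byte 2: 0xB2 = 10110010 (10xxxxxx ✓), payload 110010.
Byte 3: 0xBE = 10111110 (10xxxxxx ✓), payload 111110.
Byte 4: 0x80 = 10000000 (10xxxxxx ✓), payload 000000.
Concatenate: 001110010111110000000 = 0x72F80 (21 bits → U+72F80).

U+72F80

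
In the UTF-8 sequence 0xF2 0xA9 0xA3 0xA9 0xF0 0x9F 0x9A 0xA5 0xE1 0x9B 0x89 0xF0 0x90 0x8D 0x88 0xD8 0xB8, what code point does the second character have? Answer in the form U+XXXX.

U+1F6A5

Offset 0: leading byte 0xF2 = 11110010 → 4-byte char #1 = F2 A9 A3 A9.
Offset 4: leading byte 0xF0 = 11110000 → 4-byte char #2 = F0 9F 9A A5.
Leading byte 0xF0 = 11110000 matches 11110xxx → 4-byte sequence.
Byte 1: 0xF0 = 11110000, payload 000 (3 bits).
Byte 2: 0x9F = 10011111 (10xxxxxx ✓), payload 011111.
Byte 3: 0x9A = 10011010 (10xxxxxx ✓), payload 011010.
Byte 4: 0xA5 = 10100101 (10xxxxxx ✓), payload 100101.
Concatenate: 000011111011010100101 = 0x1F6A5 (21 bits → U+1F6A5).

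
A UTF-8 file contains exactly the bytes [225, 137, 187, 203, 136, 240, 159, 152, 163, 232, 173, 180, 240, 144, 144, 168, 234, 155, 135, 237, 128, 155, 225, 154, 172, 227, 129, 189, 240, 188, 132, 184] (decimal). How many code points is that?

Byte at offset 0: 0xE1 = 11100001 → 3-byte char (#1). Advance 3.
Byte at offset 3: 0xCB = 11001011 → 2-byte char (#2). Advance 2.
Byte at offset 5: 0xF0 = 11110000 → 4-byte char (#3). Advance 4.
Byte at offset 9: 0xE8 = 11101000 → 3-byte char (#4). Advance 3.
Byte at offset 12: 0xF0 = 11110000 → 4-byte char (#5). Advance 4.
Byte at offset 16: 0xEA = 11101010 → 3-byte char (#6). Advance 3.
Byte at offset 19: 0xED = 11101101 → 3-byte char (#7). Advance 3.
Byte at offset 22: 0xE1 = 11100001 → 3-byte char (#8). Advance 3.
Byte at offset 25: 0xE3 = 11100011 → 3-byte char (#9). Advance 3.
Byte at offset 28: 0xF0 = 11110000 → 4-byte char (#10). Advance 4.
Reached end at offset 32 after 10 code points.

10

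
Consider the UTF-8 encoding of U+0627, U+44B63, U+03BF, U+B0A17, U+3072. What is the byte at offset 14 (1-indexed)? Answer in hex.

1-indexed offset 14 is 0-indexed offset 13.
U+0627 → 2-byte form D8 A7 at offsets 0–1.
U+44B63 → 4-byte form F1 84 AD A3 at offsets 2–5.
U+03BF → 2-byte form CE BF at offsets 6–7.
U+B0A17 → 4-byte form F2 B0 A8 97 at offsets 8–11.
U+3072 → 3-byte form E3 81 B2 at offsets 12–14.
Offset 13 falls in char 5's range; it's byte 2 of E3 81 B2 = 0x81.

0x81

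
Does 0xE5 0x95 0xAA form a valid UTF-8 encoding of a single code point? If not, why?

Leading byte 0xE5 = 11100101 → 3-byte form.
Continuation bytes 0x95=10010101, 0xAA=10101010 all match 10xxxxxx.
Decoded value 0x556A is ≥ 0x800 (shortest form) and not a surrogate.

valid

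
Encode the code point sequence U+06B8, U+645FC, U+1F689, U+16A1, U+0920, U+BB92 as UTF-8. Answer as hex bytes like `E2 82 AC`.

U+06B8: 2-byte form → DA B8.
U+645FC: 4-byte form → F1 A4 97 BC.
U+1F689: 4-byte form → F0 9F 9A 89.
U+16A1: 3-byte form → E1 9A A1.
U+0920: 3-byte form → E0 A4 A0.
U+BB92: 3-byte form → EB AE 92.
Concatenated (19 bytes): DA B8 F1 A4 97 BC F0 9F 9A 89 E1 9A A1 E0 A4 A0 EB AE 92.

DA B8 F1 A4 97 BC F0 9F 9A 89 E1 9A A1 E0 A4 A0 EB AE 92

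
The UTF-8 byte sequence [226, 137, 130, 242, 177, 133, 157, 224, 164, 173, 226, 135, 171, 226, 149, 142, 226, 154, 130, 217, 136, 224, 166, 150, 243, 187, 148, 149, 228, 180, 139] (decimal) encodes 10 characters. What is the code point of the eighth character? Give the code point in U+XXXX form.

U+0996

Offset 0: leading byte 0xE2 = 11100010 → 3-byte char #1 = E2 89 82.
Offset 3: leading byte 0xF2 = 11110010 → 4-byte char #2 = F2 B1 85 9D.
Offset 7: leading byte 0xE0 = 11100000 → 3-byte char #3 = E0 A4 AD.
Offset 10: leading byte 0xE2 = 11100010 → 3-byte char #4 = E2 87 AB.
Offset 13: leading byte 0xE2 = 11100010 → 3-byte char #5 = E2 95 8E.
Offset 16: leading byte 0xE2 = 11100010 → 3-byte char #6 = E2 9A 82.
Offset 19: leading byte 0xD9 = 11011001 → 2-byte char #7 = D9 88.
Offset 21: leading byte 0xE0 = 11100000 → 3-byte char #8 = E0 A6 96.
Leading byte 0xE0 = 11100000 matches 1110xxxx → 3-byte sequence.
Byte 1: 0xE0 = 11100000, payload 0000 (4 bits).
Byte 2: 0xA6 = 10100110 (10xxxxxx ✓), payload 100110.
Byte 3: 0x96 = 10010110 (10xxxxxx ✓), payload 010110.
Concatenate: 0000100110010110 = 0x996 (16 bits → U+0996).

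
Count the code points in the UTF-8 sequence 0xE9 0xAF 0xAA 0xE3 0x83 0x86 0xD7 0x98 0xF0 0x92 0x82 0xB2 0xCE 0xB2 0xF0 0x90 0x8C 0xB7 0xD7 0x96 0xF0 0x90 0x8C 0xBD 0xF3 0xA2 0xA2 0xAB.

Byte at offset 0: 0xE9 = 11101001 → 3-byte char (#1). Advance 3.
Byte at offset 3: 0xE3 = 11100011 → 3-byte char (#2). Advance 3.
Byte at offset 6: 0xD7 = 11010111 → 2-byte char (#3). Advance 2.
Byte at offset 8: 0xF0 = 11110000 → 4-byte char (#4). Advance 4.
Byte at offset 12: 0xCE = 11001110 → 2-byte char (#5). Advance 2.
Byte at offset 14: 0xF0 = 11110000 → 4-byte char (#6). Advance 4.
Byte at offset 18: 0xD7 = 11010111 → 2-byte char (#7). Advance 2.
Byte at offset 20: 0xF0 = 11110000 → 4-byte char (#8). Advance 4.
Byte at offset 24: 0xF3 = 11110011 → 4-byte char (#9). Advance 4.
Reached end at offset 28 after 9 code points.

9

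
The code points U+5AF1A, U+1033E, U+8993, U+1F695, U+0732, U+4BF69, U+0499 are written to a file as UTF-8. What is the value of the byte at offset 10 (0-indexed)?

U+5AF1A → 4-byte form F1 9A BC 9A at offsets 0–3.
U+1033E → 4-byte form F0 90 8C BE at offsets 4–7.
U+8993 → 3-byte form E8 A6 93 at offsets 8–10.
Offset 10 falls in char 3's range; it's byte 3 of E8 A6 93 = 0x93.

0x93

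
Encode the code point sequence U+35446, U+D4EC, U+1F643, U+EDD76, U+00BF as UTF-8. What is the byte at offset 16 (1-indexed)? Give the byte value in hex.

1-indexed offset 16 is 0-indexed offset 15.
U+35446 → 4-byte form F0 B5 91 86 at offsets 0–3.
U+D4EC → 3-byte form ED 93 AC at offsets 4–6.
U+1F643 → 4-byte form F0 9F 99 83 at offsets 7–10.
U+EDD76 → 4-byte form F3 AD B5 B6 at offsets 11–14.
U+00BF → 2-byte form C2 BF at offsets 15–16.
Offset 15 falls in char 5's range; it's byte 1 of C2 BF = 0xC2.

0xC2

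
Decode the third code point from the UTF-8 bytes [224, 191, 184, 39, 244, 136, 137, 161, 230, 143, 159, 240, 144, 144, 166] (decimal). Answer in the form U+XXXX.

U+108261

Offset 0: leading byte 0xE0 = 11100000 → 3-byte char #1 = E0 BF B8.
Offset 3: leading byte 0x27 = 00100111 → 1-byte char #2 = 27.
Offset 4: leading byte 0xF4 = 11110100 → 4-byte char #3 = F4 88 89 A1.
Leading byte 0xF4 = 11110100 matches 11110xxx → 4-byte sequence.
Byte 1: 0xF4 = 11110100, payload 100 (3 bits).
Byte 2: 0x88 = 10001000 (10xxxxxx ✓), payload 001000.
Byte 3: 0x89 = 10001001 (10xxxxxx ✓), payload 001001.
Byte 4: 0xA1 = 10100001 (10xxxxxx ✓), payload 100001.
Concatenate: 100001000001001100001 = 0x108261 (21 bits → U+108261).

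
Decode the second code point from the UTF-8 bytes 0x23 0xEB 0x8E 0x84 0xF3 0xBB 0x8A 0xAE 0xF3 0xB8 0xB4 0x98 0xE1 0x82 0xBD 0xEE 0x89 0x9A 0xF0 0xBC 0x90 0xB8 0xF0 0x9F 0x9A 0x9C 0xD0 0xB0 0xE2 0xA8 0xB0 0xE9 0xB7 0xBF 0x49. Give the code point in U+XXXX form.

U+B384

Offset 0: leading byte 0x23 = 00100011 → 1-byte char #1 = 23.
Offset 1: leading byte 0xEB = 11101011 → 3-byte char #2 = EB 8E 84.
Leading byte 0xEB = 11101011 matches 1110xxxx → 3-byte sequence.
Byte 1: 0xEB = 11101011, payload 1011 (4 bits).
Byte 2: 0x8E = 10001110 (10xxxxxx ✓), payload 001110.
Byte 3: 0x84 = 10000100 (10xxxxxx ✓), payload 000100.
Concatenate: 1011001110000100 = 0xB384 (16 bits → U+B384).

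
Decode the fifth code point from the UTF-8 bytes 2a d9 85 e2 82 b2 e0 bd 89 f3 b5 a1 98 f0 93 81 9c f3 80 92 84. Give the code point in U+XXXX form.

Offset 0: leading byte 0x2A = 00101010 → 1-byte char #1 = 2A.
Offset 1: leading byte 0xD9 = 11011001 → 2-byte char #2 = D9 85.
Offset 3: leading byte 0xE2 = 11100010 → 3-byte char #3 = E2 82 B2.
Offset 6: leading byte 0xE0 = 11100000 → 3-byte char #4 = E0 BD 89.
Offset 9: leading byte 0xF3 = 11110011 → 4-byte char #5 = F3 B5 A1 98.
Leading byte 0xF3 = 11110011 matches 11110xxx → 4-byte sequence.
Byte 1: 0xF3 = 11110011, payload 011 (3 bits).
Byte 2: 0xB5 = 10110101 (10xxxxxx ✓), payload 110101.
Byte 3: 0xA1 = 10100001 (10xxxxxx ✓), payload 100001.
Byte 4: 0x98 = 10011000 (10xxxxxx ✓), payload 011000.
Concatenate: 011110101100001011000 = 0xF5858 (21 bits → U+F5858).

U+F5858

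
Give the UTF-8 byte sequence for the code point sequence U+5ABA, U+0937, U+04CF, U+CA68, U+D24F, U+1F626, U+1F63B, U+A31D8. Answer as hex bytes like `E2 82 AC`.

E5 AA BA E0 A4 B7 D3 8F EC A9 A8 ED 89 8F F0 9F 98 A6 F0 9F 98 BB F2 A3 87 98

U+5ABA: 3-byte form → E5 AA BA.
U+0937: 3-byte form → E0 A4 B7.
U+04CF: 2-byte form → D3 8F.
U+CA68: 3-byte form → EC A9 A8.
U+D24F: 3-byte form → ED 89 8F.
U+1F626: 4-byte form → F0 9F 98 A6.
U+1F63B: 4-byte form → F0 9F 98 BB.
U+A31D8: 4-byte form → F2 A3 87 98.
Concatenated (26 bytes): E5 AA BA E0 A4 B7 D3 8F EC A9 A8 ED 89 8F F0 9F 98 A6 F0 9F 98 BB F2 A3 87 98.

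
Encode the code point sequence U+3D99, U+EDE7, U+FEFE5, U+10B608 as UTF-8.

U+3D99: 3-byte form → E3 B6 99.
U+EDE7: 3-byte form → EE B7 A7.
U+FEFE5: 4-byte form → F3 BE BF A5.
U+10B608: 4-byte form → F4 8B 98 88.
Concatenated (14 bytes): E3 B6 99 EE B7 A7 F3 BE BF A5 F4 8B 98 88.

E3 B6 99 EE B7 A7 F3 BE BF A5 F4 8B 98 88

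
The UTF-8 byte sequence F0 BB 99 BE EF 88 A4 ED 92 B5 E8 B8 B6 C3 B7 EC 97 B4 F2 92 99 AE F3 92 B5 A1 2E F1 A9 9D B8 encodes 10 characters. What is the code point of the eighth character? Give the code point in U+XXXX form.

U+D2D61

Offset 0: leading byte 0xF0 = 11110000 → 4-byte char #1 = F0 BB 99 BE.
Offset 4: leading byte 0xEF = 11101111 → 3-byte char #2 = EF 88 A4.
Offset 7: leading byte 0xED = 11101101 → 3-byte char #3 = ED 92 B5.
Offset 10: leading byte 0xE8 = 11101000 → 3-byte char #4 = E8 B8 B6.
Offset 13: leading byte 0xC3 = 11000011 → 2-byte char #5 = C3 B7.
Offset 15: leading byte 0xEC = 11101100 → 3-byte char #6 = EC 97 B4.
Offset 18: leading byte 0xF2 = 11110010 → 4-byte char #7 = F2 92 99 AE.
Offset 22: leading byte 0xF3 = 11110011 → 4-byte char #8 = F3 92 B5 A1.
Leading byte 0xF3 = 11110011 matches 11110xxx → 4-byte sequence.
Byte 1: 0xF3 = 11110011, payload 011 (3 bits).
Byte 2: 0x92 = 10010010 (10xxxxxx ✓), payload 010010.
Byte 3: 0xB5 = 10110101 (10xxxxxx ✓), payload 110101.
Byte 4: 0xA1 = 10100001 (10xxxxxx ✓), payload 100001.
Concatenate: 011010010110101100001 = 0xD2D61 (21 bits → U+D2D61).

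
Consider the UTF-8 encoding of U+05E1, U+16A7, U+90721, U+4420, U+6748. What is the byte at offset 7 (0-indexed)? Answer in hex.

U+05E1 → 2-byte form D7 A1 at offsets 0–1.
U+16A7 → 3-byte form E1 9A A7 at offsets 2–4.
U+90721 → 4-byte form F2 90 9C A1 at offsets 5–8.
Offset 7 falls in char 3's range; it's byte 3 of F2 90 9C A1 = 0x9C.

0x9C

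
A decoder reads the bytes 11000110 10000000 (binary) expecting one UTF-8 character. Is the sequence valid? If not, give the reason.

Leading byte 0xC6 = 11000110 → 2-byte form.
Continuation bytes 0x80=10000000 all match 10xxxxxx.
Decoded value 0x180 is ≥ 0x80 (shortest form) and not a surrogate.

valid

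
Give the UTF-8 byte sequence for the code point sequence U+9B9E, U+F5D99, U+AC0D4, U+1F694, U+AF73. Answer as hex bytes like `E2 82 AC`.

U+9B9E: 3-byte form → E9 AE 9E.
U+F5D99: 4-byte form → F3 B5 B6 99.
U+AC0D4: 4-byte form → F2 AC 83 94.
U+1F694: 4-byte form → F0 9F 9A 94.
U+AF73: 3-byte form → EA BD B3.
Concatenated (18 bytes): E9 AE 9E F3 B5 B6 99 F2 AC 83 94 F0 9F 9A 94 EA BD B3.

E9 AE 9E F3 B5 B6 99 F2 AC 83 94 F0 9F 9A 94 EA BD B3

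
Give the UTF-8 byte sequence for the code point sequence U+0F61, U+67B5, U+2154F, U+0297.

E0 BD A1 E6 9E B5 F0 A1 95 8F CA 97

U+0F61: 3-byte form → E0 BD A1.
U+67B5: 3-byte form → E6 9E B5.
U+2154F: 4-byte form → F0 A1 95 8F.
U+0297: 2-byte form → CA 97.
Concatenated (12 bytes): E0 BD A1 E6 9E B5 F0 A1 95 8F CA 97.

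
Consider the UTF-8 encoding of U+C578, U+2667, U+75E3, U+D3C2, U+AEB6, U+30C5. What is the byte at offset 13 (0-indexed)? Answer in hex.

U+C578 → 3-byte form EC 95 B8 at offsets 0–2.
U+2667 → 3-byte form E2 99 A7 at offsets 3–5.
U+75E3 → 3-byte form E7 97 A3 at offsets 6–8.
U+D3C2 → 3-byte form ED 8F 82 at offsets 9–11.
U+AEB6 → 3-byte form EA BA B6 at offsets 12–14.
Offset 13 falls in char 5's range; it's byte 2 of EA BA B6 = 0xBA.

0xBA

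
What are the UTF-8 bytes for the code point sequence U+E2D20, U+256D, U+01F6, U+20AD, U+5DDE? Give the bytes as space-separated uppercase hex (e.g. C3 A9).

U+E2D20: 4-byte form → F3 A2 B4 A0.
U+256D: 3-byte form → E2 95 AD.
U+01F6: 2-byte form → C7 B6.
U+20AD: 3-byte form → E2 82 AD.
U+5DDE: 3-byte form → E5 B7 9E.
Concatenated (15 bytes): F3 A2 B4 A0 E2 95 AD C7 B6 E2 82 AD E5 B7 9E.

F3 A2 B4 A0 E2 95 AD C7 B6 E2 82 AD E5 B7 9E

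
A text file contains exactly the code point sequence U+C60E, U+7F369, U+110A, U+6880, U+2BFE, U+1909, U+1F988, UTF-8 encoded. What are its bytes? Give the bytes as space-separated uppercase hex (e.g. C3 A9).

U+C60E: 3-byte form → EC 98 8E.
U+7F369: 4-byte form → F1 BF 8D A9.
U+110A: 3-byte form → E1 84 8A.
U+6880: 3-byte form → E6 A2 80.
U+2BFE: 3-byte form → E2 AF BE.
U+1909: 3-byte form → E1 A4 89.
U+1F988: 4-byte form → F0 9F A6 88.
Concatenated (23 bytes): EC 98 8E F1 BF 8D A9 E1 84 8A E6 A2 80 E2 AF BE E1 A4 89 F0 9F A6 88.

EC 98 8E F1 BF 8D A9 E1 84 8A E6 A2 80 E2 AF BE E1 A4 89 F0 9F A6 88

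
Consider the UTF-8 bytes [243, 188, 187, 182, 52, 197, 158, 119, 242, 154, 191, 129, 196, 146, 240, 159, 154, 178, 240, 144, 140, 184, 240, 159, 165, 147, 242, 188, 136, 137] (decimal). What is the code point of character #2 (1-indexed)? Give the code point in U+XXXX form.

Offset 0: leading byte 0xF3 = 11110011 → 4-byte char #1 = F3 BC BB B6.
Offset 4: leading byte 0x34 = 00110100 → 1-byte char #2 = 34.
Leading byte 0x34 = 00110100 matches 0xxxxxxx → 1-byte sequence.
Byte 1: 0x34 = 00110100, payload 0110100 (7 bits).
Concatenate: 0110100 = 0x34 (7 bits → U+0034).

U+0034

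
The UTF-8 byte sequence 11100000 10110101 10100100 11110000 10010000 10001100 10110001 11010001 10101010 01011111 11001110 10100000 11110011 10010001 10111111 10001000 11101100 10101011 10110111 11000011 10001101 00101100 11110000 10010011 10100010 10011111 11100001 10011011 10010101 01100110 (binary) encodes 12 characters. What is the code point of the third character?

Offset 0: leading byte 0xE0 = 11100000 → 3-byte char #1 = E0 B5 A4.
Offset 3: leading byte 0xF0 = 11110000 → 4-byte char #2 = F0 90 8C B1.
Offset 7: leading byte 0xD1 = 11010001 → 2-byte char #3 = D1 AA.
Leading byte 0xD1 = 11010001 matches 110xxxxx → 2-byte sequence.
Byte 1: 0xD1 = 11010001, payload 10001 (5 bits).
Byte 2: 0xAA = 10101010 (10xxxxxx ✓), payload 101010.
Concatenate: 10001101010 = 0x46A (11 bits → U+046A).

U+046A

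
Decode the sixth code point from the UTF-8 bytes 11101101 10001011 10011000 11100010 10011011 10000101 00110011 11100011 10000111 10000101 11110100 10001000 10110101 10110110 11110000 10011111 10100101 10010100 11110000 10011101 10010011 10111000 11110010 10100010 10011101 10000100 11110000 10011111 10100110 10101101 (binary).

Offset 0: leading byte 0xED = 11101101 → 3-byte char #1 = ED 8B 98.
Offset 3: leading byte 0xE2 = 11100010 → 3-byte char #2 = E2 9B 85.
Offset 6: leading byte 0x33 = 00110011 → 1-byte char #3 = 33.
Offset 7: leading byte 0xE3 = 11100011 → 3-byte char #4 = E3 87 85.
Offset 10: leading byte 0xF4 = 11110100 → 4-byte char #5 = F4 88 B5 B6.
Offset 14: leading byte 0xF0 = 11110000 → 4-byte char #6 = F0 9F A5 94.
Leading byte 0xF0 = 11110000 matches 11110xxx → 4-byte sequence.
Byte 1: 0xF0 = 11110000, payload 000 (3 bits).
Byte 2: 0x9F = 10011111 (10xxxxxx ✓), payload 011111.
Byte 3: 0xA5 = 10100101 (10xxxxxx ✓), payload 100101.
Byte 4: 0x94 = 10010100 (10xxxxxx ✓), payload 010100.
Concatenate: 000011111100101010100 = 0x1F954 (21 bits → U+1F954).

U+1F954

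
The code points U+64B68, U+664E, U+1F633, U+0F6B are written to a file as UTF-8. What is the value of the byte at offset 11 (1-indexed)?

1-indexed offset 11 is 0-indexed offset 10.
U+64B68 → 4-byte form F1 A4 AD A8 at offsets 0–3.
U+664E → 3-byte form E6 99 8E at offsets 4–6.
U+1F633 → 4-byte form F0 9F 98 B3 at offsets 7–10.
Offset 10 falls in char 3's range; it's byte 4 of F0 9F 98 B3 = 0xB3.

0xB3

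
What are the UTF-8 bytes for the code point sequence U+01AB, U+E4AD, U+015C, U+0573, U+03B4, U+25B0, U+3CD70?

C6 AB EE 92 AD C5 9C D5 B3 CE B4 E2 96 B0 F0 BC B5 B0

U+01AB: 2-byte form → C6 AB.
U+E4AD: 3-byte form → EE 92 AD.
U+015C: 2-byte form → C5 9C.
U+0573: 2-byte form → D5 B3.
U+03B4: 2-byte form → CE B4.
U+25B0: 3-byte form → E2 96 B0.
U+3CD70: 4-byte form → F0 BC B5 B0.
Concatenated (18 bytes): C6 AB EE 92 AD C5 9C D5 B3 CE B4 E2 96 B0 F0 BC B5 B0.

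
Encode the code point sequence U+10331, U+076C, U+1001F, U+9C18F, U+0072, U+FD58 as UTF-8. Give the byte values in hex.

U+10331: 4-byte form → F0 90 8C B1.
U+076C: 2-byte form → DD AC.
U+1001F: 4-byte form → F0 90 80 9F.
U+9C18F: 4-byte form → F2 9C 86 8F.
U+0072: 1-byte form → 72.
U+FD58: 3-byte form → EF B5 98.
Concatenated (18 bytes): F0 90 8C B1 DD AC F0 90 80 9F F2 9C 86 8F 72 EF B5 98.

F0 90 8C B1 DD AC F0 90 80 9F F2 9C 86 8F 72 EF B5 98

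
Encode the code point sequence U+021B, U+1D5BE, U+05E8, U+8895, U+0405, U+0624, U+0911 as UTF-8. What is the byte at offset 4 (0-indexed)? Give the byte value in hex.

0x96

U+021B → 2-byte form C8 9B at offsets 0–1.
U+1D5BE → 4-byte form F0 9D 96 BE at offsets 2–5.
Offset 4 falls in char 2's range; it's byte 3 of F0 9D 96 BE = 0x96.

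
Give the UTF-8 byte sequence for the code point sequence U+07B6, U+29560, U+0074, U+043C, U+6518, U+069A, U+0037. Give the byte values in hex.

U+07B6: 2-byte form → DE B6.
U+29560: 4-byte form → F0 A9 95 A0.
U+0074: 1-byte form → 74.
U+043C: 2-byte form → D0 BC.
U+6518: 3-byte form → E6 94 98.
U+069A: 2-byte form → DA 9A.
U+0037: 1-byte form → 37.
Concatenated (15 bytes): DE B6 F0 A9 95 A0 74 D0 BC E6 94 98 DA 9A 37.

DE B6 F0 A9 95 A0 74 D0 BC E6 94 98 DA 9A 37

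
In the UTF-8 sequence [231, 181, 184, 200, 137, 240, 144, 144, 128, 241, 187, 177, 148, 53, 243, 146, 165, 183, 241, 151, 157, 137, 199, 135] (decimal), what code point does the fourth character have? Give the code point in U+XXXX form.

U+7BC54

Offset 0: leading byte 0xE7 = 11100111 → 3-byte char #1 = E7 B5 B8.
Offset 3: leading byte 0xC8 = 11001000 → 2-byte char #2 = C8 89.
Offset 5: leading byte 0xF0 = 11110000 → 4-byte char #3 = F0 90 90 80.
Offset 9: leading byte 0xF1 = 11110001 → 4-byte char #4 = F1 BB B1 94.
Leading byte 0xF1 = 11110001 matches 11110xxx → 4-byte sequence.
Byte 1: 0xF1 = 11110001, payload 001 (3 bits).
Byte 2: 0xBB = 10111011 (10xxxxxx ✓), payload 111011.
Byte 3: 0xB1 = 10110001 (10xxxxxx ✓), payload 110001.
Byte 4: 0x94 = 10010100 (10xxxxxx ✓), payload 010100.
Concatenate: 001111011110001010100 = 0x7BC54 (21 bits → U+7BC54).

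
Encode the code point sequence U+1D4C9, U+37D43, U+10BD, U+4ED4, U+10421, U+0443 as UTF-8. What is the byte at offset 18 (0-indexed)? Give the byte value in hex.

U+1D4C9 → 4-byte form F0 9D 93 89 at offsets 0–3.
U+37D43 → 4-byte form F0 B7 B5 83 at offsets 4–7.
U+10BD → 3-byte form E1 82 BD at offsets 8–10.
U+4ED4 → 3-byte form E4 BB 94 at offsets 11–13.
U+10421 → 4-byte form F0 90 90 A1 at offsets 14–17.
U+0443 → 2-byte form D1 83 at offsets 18–19.
Offset 18 falls in char 6's range; it's byte 1 of D1 83 = 0xD1.

0xD1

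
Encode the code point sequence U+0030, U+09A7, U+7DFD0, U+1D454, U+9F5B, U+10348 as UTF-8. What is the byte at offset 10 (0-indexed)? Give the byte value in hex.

U+0030 → 1-byte form 30 at offsets 0–0.
U+09A7 → 3-byte form E0 A6 A7 at offsets 1–3.
U+7DFD0 → 4-byte form F1 BD BF 90 at offsets 4–7.
U+1D454 → 4-byte form F0 9D 91 94 at offsets 8–11.
Offset 10 falls in char 4's range; it's byte 3 of F0 9D 91 94 = 0x91.

0x91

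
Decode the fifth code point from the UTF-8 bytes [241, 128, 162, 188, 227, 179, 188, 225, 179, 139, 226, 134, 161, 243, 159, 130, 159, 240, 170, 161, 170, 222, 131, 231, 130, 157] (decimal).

Offset 0: leading byte 0xF1 = 11110001 → 4-byte char #1 = F1 80 A2 BC.
Offset 4: leading byte 0xE3 = 11100011 → 3-byte char #2 = E3 B3 BC.
Offset 7: leading byte 0xE1 = 11100001 → 3-byte char #3 = E1 B3 8B.
Offset 10: leading byte 0xE2 = 11100010 → 3-byte char #4 = E2 86 A1.
Offset 13: leading byte 0xF3 = 11110011 → 4-byte char #5 = F3 9F 82 9F.
Leading byte 0xF3 = 11110011 matches 11110xxx → 4-byte sequence.
Byte 1: 0xF3 = 11110011, payload 011 (3 bits).
Byte 2: 0x9F = 10011111 (10xxxxxx ✓), payload 011111.
Byte 3: 0x82 = 10000010 (10xxxxxx ✓), payload 000010.
Byte 4: 0x9F = 10011111 (10xxxxxx ✓), payload 011111.
Concatenate: 011011111000010011111 = 0xDF09F (21 bits → U+DF09F).

U+DF09F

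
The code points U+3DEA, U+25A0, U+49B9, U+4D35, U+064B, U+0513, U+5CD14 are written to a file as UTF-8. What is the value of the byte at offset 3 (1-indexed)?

0xAA

1-indexed offset 3 is 0-indexed offset 2.
U+3DEA → 3-byte form E3 B7 AA at offsets 0–2.
Offset 2 falls in char 1's range; it's byte 3 of E3 B7 AA = 0xAA.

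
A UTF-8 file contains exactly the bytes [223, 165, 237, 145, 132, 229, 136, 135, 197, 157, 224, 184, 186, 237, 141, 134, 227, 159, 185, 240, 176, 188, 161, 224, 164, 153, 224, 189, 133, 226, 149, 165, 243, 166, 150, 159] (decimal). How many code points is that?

Byte at offset 0: 0xDF = 11011111 → 2-byte char (#1). Advance 2.
Byte at offset 2: 0xED = 11101101 → 3-byte char (#2). Advance 3.
Byte at offset 5: 0xE5 = 11100101 → 3-byte char (#3). Advance 3.
Byte at offset 8: 0xC5 = 11000101 → 2-byte char (#4). Advance 2.
Byte at offset 10: 0xE0 = 11100000 → 3-byte char (#5). Advance 3.
Byte at offset 13: 0xED = 11101101 → 3-byte char (#6). Advance 3.
Byte at offset 16: 0xE3 = 11100011 → 3-byte char (#7). Advance 3.
Byte at offset 19: 0xF0 = 11110000 → 4-byte char (#8). Advance 4.
Byte at offset 23: 0xE0 = 11100000 → 3-byte char (#9). Advance 3.
Byte at offset 26: 0xE0 = 11100000 → 3-byte char (#10). Advance 3.
Byte at offset 29: 0xE2 = 11100010 → 3-byte char (#11). Advance 3.
Byte at offset 32: 0xF3 = 11110011 → 4-byte char (#12). Advance 4.
Reached end at offset 36 after 12 code points.

12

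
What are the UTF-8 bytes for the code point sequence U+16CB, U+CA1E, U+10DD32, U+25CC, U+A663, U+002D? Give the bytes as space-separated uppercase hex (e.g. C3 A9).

E1 9B 8B EC A8 9E F4 8D B4 B2 E2 97 8C EA 99 A3 2D

U+16CB: 3-byte form → E1 9B 8B.
U+CA1E: 3-byte form → EC A8 9E.
U+10DD32: 4-byte form → F4 8D B4 B2.
U+25CC: 3-byte form → E2 97 8C.
U+A663: 3-byte form → EA 99 A3.
U+002D: 1-byte form → 2D.
Concatenated (17 bytes): E1 9B 8B EC A8 9E F4 8D B4 B2 E2 97 8C EA 99 A3 2D.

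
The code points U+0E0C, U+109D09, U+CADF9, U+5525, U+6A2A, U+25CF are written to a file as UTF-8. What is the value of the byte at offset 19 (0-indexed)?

U+0E0C → 3-byte form E0 B8 8C at offsets 0–2.
U+109D09 → 4-byte form F4 89 B4 89 at offsets 3–6.
U+CADF9 → 4-byte form F3 8A B7 B9 at offsets 7–10.
U+5525 → 3-byte form E5 94 A5 at offsets 11–13.
U+6A2A → 3-byte form E6 A8 AA at offsets 14–16.
U+25CF → 3-byte form E2 97 8F at offsets 17–19.
Offset 19 falls in char 6's range; it's byte 3 of E2 97 8F = 0x8F.

0x8F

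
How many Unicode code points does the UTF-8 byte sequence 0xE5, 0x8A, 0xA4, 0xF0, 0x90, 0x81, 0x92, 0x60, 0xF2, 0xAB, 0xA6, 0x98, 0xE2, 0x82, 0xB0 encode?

Byte at offset 0: 0xE5 = 11100101 → 3-byte char (#1). Advance 3.
Byte at offset 3: 0xF0 = 11110000 → 4-byte char (#2). Advance 4.
Byte at offset 7: 0x60 = 01100000 → 1-byte char (#3). Advance 1.
Byte at offset 8: 0xF2 = 11110010 → 4-byte char (#4). Advance 4.
Byte at offset 12: 0xE2 = 11100010 → 3-byte char (#5). Advance 3.
Reached end at offset 15 after 5 code points.

5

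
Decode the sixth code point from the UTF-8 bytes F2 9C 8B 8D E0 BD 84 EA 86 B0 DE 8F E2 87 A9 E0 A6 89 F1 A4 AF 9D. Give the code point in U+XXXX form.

Offset 0: leading byte 0xF2 = 11110010 → 4-byte char #1 = F2 9C 8B 8D.
Offset 4: leading byte 0xE0 = 11100000 → 3-byte char #2 = E0 BD 84.
Offset 7: leading byte 0xEA = 11101010 → 3-byte char #3 = EA 86 B0.
Offset 10: leading byte 0xDE = 11011110 → 2-byte char #4 = DE 8F.
Offset 12: leading byte 0xE2 = 11100010 → 3-byte char #5 = E2 87 A9.
Offset 15: leading byte 0xE0 = 11100000 → 3-byte char #6 = E0 A6 89.
Leading byte 0xE0 = 11100000 matches 1110xxxx → 3-byte sequence.
Byte 1: 0xE0 = 11100000, payload 0000 (4 bits).
Byte 2: 0xA6 = 10100110 (10xxxxxx ✓), payload 100110.
Byte 3: 0x89 = 10001001 (10xxxxxx ✓), payload 001001.
Concatenate: 0000100110001001 = 0x989 (16 bits → U+0989).

U+0989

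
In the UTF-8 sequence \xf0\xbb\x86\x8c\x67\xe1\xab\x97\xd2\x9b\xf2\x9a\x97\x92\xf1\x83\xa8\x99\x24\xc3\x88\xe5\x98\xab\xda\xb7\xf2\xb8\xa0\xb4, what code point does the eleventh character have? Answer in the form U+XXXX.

U+B8834

Offset 0: leading byte 0xF0 = 11110000 → 4-byte char #1 = F0 BB 86 8C.
Offset 4: leading byte 0x67 = 01100111 → 1-byte char #2 = 67.
Offset 5: leading byte 0xE1 = 11100001 → 3-byte char #3 = E1 AB 97.
Offset 8: leading byte 0xD2 = 11010010 → 2-byte char #4 = D2 9B.
Offset 10: leading byte 0xF2 = 11110010 → 4-byte char #5 = F2 9A 97 92.
Offset 14: leading byte 0xF1 = 11110001 → 4-byte char #6 = F1 83 A8 99.
Offset 18: leading byte 0x24 = 00100100 → 1-byte char #7 = 24.
Offset 19: leading byte 0xC3 = 11000011 → 2-byte char #8 = C3 88.
Offset 21: leading byte 0xE5 = 11100101 → 3-byte char #9 = E5 98 AB.
Offset 24: leading byte 0xDA = 11011010 → 2-byte char #10 = DA B7.
Offset 26: leading byte 0xF2 = 11110010 → 4-byte char #11 = F2 B8 A0 B4.
Leading byte 0xF2 = 11110010 matches 11110xxx → 4-byte sequence.
Byte 1: 0xF2 = 11110010, payload 010 (3 bits).
Byte 2: 0xB8 = 10111000 (10xxxxxx ✓), payload 111000.
Byte 3: 0xA0 = 10100000 (10xxxxxx ✓), payload 100000.
Byte 4: 0xB4 = 10110100 (10xxxxxx ✓), payload 110100.
Concatenate: 010111000100000110100 = 0xB8834 (21 bits → U+B8834).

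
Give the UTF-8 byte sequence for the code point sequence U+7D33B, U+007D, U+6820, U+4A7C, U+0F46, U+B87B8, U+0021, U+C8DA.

U+7D33B: 4-byte form → F1 BD 8C BB.
U+007D: 1-byte form → 7D.
U+6820: 3-byte form → E6 A0 A0.
U+4A7C: 3-byte form → E4 A9 BC.
U+0F46: 3-byte form → E0 BD 86.
U+B87B8: 4-byte form → F2 B8 9E B8.
U+0021: 1-byte form → 21.
U+C8DA: 3-byte form → EC A3 9A.
Concatenated (22 bytes): F1 BD 8C BB 7D E6 A0 A0 E4 A9 BC E0 BD 86 F2 B8 9E B8 21 EC A3 9A.

F1 BD 8C BB 7D E6 A0 A0 E4 A9 BC E0 BD 86 F2 B8 9E B8 21 EC A3 9A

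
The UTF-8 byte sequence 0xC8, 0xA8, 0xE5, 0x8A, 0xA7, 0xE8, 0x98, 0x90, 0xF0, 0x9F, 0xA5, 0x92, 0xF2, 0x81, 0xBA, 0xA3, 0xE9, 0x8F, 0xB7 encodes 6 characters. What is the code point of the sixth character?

Offset 0: leading byte 0xC8 = 11001000 → 2-byte char #1 = C8 A8.
Offset 2: leading byte 0xE5 = 11100101 → 3-byte char #2 = E5 8A A7.
Offset 5: leading byte 0xE8 = 11101000 → 3-byte char #3 = E8 98 90.
Offset 8: leading byte 0xF0 = 11110000 → 4-byte char #4 = F0 9F A5 92.
Offset 12: leading byte 0xF2 = 11110010 → 4-byte char #5 = F2 81 BA A3.
Offset 16: leading byte 0xE9 = 11101001 → 3-byte char #6 = E9 8F B7.
Leading byte 0xE9 = 11101001 matches 1110xxxx → 3-byte sequence.
Byte 1: 0xE9 = 11101001, payload 1001 (4 bits).
Byte 2: 0x8F = 10001111 (10xxxxxx ✓), payload 001111.
Byte 3: 0xB7 = 10110111 (10xxxxxx ✓), payload 110111.
Concatenate: 1001001111110111 = 0x93F7 (16 bits → U+93F7).

U+93F7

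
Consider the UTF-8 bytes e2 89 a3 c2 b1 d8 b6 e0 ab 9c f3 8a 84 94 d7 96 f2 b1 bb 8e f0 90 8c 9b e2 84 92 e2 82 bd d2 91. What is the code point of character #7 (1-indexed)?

Offset 0: leading byte 0xE2 = 11100010 → 3-byte char #1 = E2 89 A3.
Offset 3: leading byte 0xC2 = 11000010 → 2-byte char #2 = C2 B1.
Offset 5: leading byte 0xD8 = 11011000 → 2-byte char #3 = D8 B6.
Offset 7: leading byte 0xE0 = 11100000 → 3-byte char #4 = E0 AB 9C.
Offset 10: leading byte 0xF3 = 11110011 → 4-byte char #5 = F3 8A 84 94.
Offset 14: leading byte 0xD7 = 11010111 → 2-byte char #6 = D7 96.
Offset 16: leading byte 0xF2 = 11110010 → 4-byte char #7 = F2 B1 BB 8E.
Leading byte 0xF2 = 11110010 matches 11110xxx → 4-byte sequence.
Byte 1: 0xF2 = 11110010, payload 010 (3 bits).
Byte 2: 0xB1 = 10110001 (10xxxxxx ✓), payload 110001.
Byte 3: 0xBB = 10111011 (10xxxxxx ✓), payload 111011.
Byte 4: 0x8E = 10001110 (10xxxxxx ✓), payload 001110.
Concatenate: 010110001111011001110 = 0xB1ECE (21 bits → U+B1ECE).

U+B1ECE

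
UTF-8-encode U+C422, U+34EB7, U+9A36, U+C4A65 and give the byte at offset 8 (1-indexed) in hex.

1-indexed offset 8 is 0-indexed offset 7.
U+C422 → 3-byte form EC 90 A2 at offsets 0–2.
U+34EB7 → 4-byte form F0 B4 BA B7 at offsets 3–6.
U+9A36 → 3-byte form E9 A8 B6 at offsets 7–9.
Offset 7 falls in char 3's range; it's byte 1 of E9 A8 B6 = 0xE9.

0xE9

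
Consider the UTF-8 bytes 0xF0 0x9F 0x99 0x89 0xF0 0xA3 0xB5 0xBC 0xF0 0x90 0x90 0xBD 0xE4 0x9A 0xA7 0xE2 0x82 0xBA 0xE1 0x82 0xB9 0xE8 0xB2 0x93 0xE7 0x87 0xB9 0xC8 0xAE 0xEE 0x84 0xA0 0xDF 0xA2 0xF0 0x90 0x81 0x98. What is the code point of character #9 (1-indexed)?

Offset 0: leading byte 0xF0 = 11110000 → 4-byte char #1 = F0 9F 99 89.
Offset 4: leading byte 0xF0 = 11110000 → 4-byte char #2 = F0 A3 B5 BC.
Offset 8: leading byte 0xF0 = 11110000 → 4-byte char #3 = F0 90 90 BD.
Offset 12: leading byte 0xE4 = 11100100 → 3-byte char #4 = E4 9A A7.
Offset 15: leading byte 0xE2 = 11100010 → 3-byte char #5 = E2 82 BA.
Offset 18: leading byte 0xE1 = 11100001 → 3-byte char #6 = E1 82 B9.
Offset 21: leading byte 0xE8 = 11101000 → 3-byte char #7 = E8 B2 93.
Offset 24: leading byte 0xE7 = 11100111 → 3-byte char #8 = E7 87 B9.
Offset 27: leading byte 0xC8 = 11001000 → 2-byte char #9 = C8 AE.
Leading byte 0xC8 = 11001000 matches 110xxxxx → 2-byte sequence.
Byte 1: 0xC8 = 11001000, payload 01000 (5 bits).
Byte 2: 0xAE = 10101110 (10xxxxxx ✓), payload 101110.
Concatenate: 01000101110 = 0x22E (11 bits → U+022E).

U+022E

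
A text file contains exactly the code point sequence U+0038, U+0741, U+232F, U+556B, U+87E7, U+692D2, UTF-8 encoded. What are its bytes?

38 DD 81 E2 8C AF E5 95 AB E8 9F A7 F1 A9 8B 92

U+0038: 1-byte form → 38.
U+0741: 2-byte form → DD 81.
U+232F: 3-byte form → E2 8C AF.
U+556B: 3-byte form → E5 95 AB.
U+87E7: 3-byte form → E8 9F A7.
U+692D2: 4-byte form → F1 A9 8B 92.
Concatenated (16 bytes): 38 DD 81 E2 8C AF E5 95 AB E8 9F A7 F1 A9 8B 92.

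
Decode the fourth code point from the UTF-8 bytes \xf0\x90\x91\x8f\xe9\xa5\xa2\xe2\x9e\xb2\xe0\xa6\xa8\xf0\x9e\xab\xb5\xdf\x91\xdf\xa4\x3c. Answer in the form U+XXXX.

U+09A8

Offset 0: leading byte 0xF0 = 11110000 → 4-byte char #1 = F0 90 91 8F.
Offset 4: leading byte 0xE9 = 11101001 → 3-byte char #2 = E9 A5 A2.
Offset 7: leading byte 0xE2 = 11100010 → 3-byte char #3 = E2 9E B2.
Offset 10: leading byte 0xE0 = 11100000 → 3-byte char #4 = E0 A6 A8.
Leading byte 0xE0 = 11100000 matches 1110xxxx → 3-byte sequence.
Byte 1: 0xE0 = 11100000, payload 0000 (4 bits).
Byte 2: 0xA6 = 10100110 (10xxxxxx ✓), payload 100110.
Byte 3: 0xA8 = 10101000 (10xxxxxx ✓), payload 101000.
Concatenate: 0000100110101000 = 0x9A8 (16 bits → U+09A8).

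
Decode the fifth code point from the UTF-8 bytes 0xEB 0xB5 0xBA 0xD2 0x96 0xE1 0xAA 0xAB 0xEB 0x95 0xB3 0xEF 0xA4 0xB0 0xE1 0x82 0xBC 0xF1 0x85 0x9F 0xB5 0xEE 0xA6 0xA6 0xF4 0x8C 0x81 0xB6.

Offset 0: leading byte 0xEB = 11101011 → 3-byte char #1 = EB B5 BA.
Offset 3: leading byte 0xD2 = 11010010 → 2-byte char #2 = D2 96.
Offset 5: leading byte 0xE1 = 11100001 → 3-byte char #3 = E1 AA AB.
Offset 8: leading byte 0xEB = 11101011 → 3-byte char #4 = EB 95 B3.
Offset 11: leading byte 0xEF = 11101111 → 3-byte char #5 = EF A4 B0.
Leading byte 0xEF = 11101111 matches 1110xxxx → 3-byte sequence.
Byte 1: 0xEF = 11101111, payload 1111 (4 bits).
Byte 2: 0xA4 = 10100100 (10xxxxxx ✓), payload 100100.
Byte 3: 0xB0 = 10110000 (10xxxxxx ✓), payload 110000.
Concatenate: 1111100100110000 = 0xF930 (16 bits → U+F930).

U+F930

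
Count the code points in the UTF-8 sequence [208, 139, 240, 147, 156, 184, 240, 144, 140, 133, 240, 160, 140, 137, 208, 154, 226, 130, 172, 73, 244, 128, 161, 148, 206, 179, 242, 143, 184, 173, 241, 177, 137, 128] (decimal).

11

Byte at offset 0: 0xD0 = 11010000 → 2-byte char (#1). Advance 2.
Byte at offset 2: 0xF0 = 11110000 → 4-byte char (#2). Advance 4.
Byte at offset 6: 0xF0 = 11110000 → 4-byte char (#3). Advance 4.
Byte at offset 10: 0xF0 = 11110000 → 4-byte char (#4). Advance 4.
Byte at offset 14: 0xD0 = 11010000 → 2-byte char (#5). Advance 2.
Byte at offset 16: 0xE2 = 11100010 → 3-byte char (#6). Advance 3.
Byte at offset 19: 0x49 = 01001001 → 1-byte char (#7). Advance 1.
Byte at offset 20: 0xF4 = 11110100 → 4-byte char (#8). Advance 4.
Byte at offset 24: 0xCE = 11001110 → 2-byte char (#9). Advance 2.
Byte at offset 26: 0xF2 = 11110010 → 4-byte char (#10). Advance 4.
Byte at offset 30: 0xF1 = 11110001 → 4-byte char (#11). Advance 4.
Reached end at offset 34 after 11 code points.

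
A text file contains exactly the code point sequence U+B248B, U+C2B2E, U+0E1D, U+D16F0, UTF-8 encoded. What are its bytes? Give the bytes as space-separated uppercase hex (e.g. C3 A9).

U+B248B: 4-byte form → F2 B2 92 8B.
U+C2B2E: 4-byte form → F3 82 AC AE.
U+0E1D: 3-byte form → E0 B8 9D.
U+D16F0: 4-byte form → F3 91 9B B0.
Concatenated (15 bytes): F2 B2 92 8B F3 82 AC AE E0 B8 9D F3 91 9B B0.

F2 B2 92 8B F3 82 AC AE E0 B8 9D F3 91 9B B0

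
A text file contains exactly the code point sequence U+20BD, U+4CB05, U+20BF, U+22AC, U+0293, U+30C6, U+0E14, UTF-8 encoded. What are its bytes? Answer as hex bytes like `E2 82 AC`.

E2 82 BD F1 8C AC 85 E2 82 BF E2 8A AC CA 93 E3 83 86 E0 B8 94

U+20BD: 3-byte form → E2 82 BD.
U+4CB05: 4-byte form → F1 8C AC 85.
U+20BF: 3-byte form → E2 82 BF.
U+22AC: 3-byte form → E2 8A AC.
U+0293: 2-byte form → CA 93.
U+30C6: 3-byte form → E3 83 86.
U+0E14: 3-byte form → E0 B8 94.
Concatenated (21 bytes): E2 82 BD F1 8C AC 85 E2 82 BF E2 8A AC CA 93 E3 83 86 E0 B8 94.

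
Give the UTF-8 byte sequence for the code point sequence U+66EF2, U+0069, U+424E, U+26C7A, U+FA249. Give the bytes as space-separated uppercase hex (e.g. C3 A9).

F1 A6 BB B2 69 E4 89 8E F0 A6 B1 BA F3 BA 89 89

U+66EF2: 4-byte form → F1 A6 BB B2.
U+0069: 1-byte form → 69.
U+424E: 3-byte form → E4 89 8E.
U+26C7A: 4-byte form → F0 A6 B1 BA.
U+FA249: 4-byte form → F3 BA 89 89.
Concatenated (16 bytes): F1 A6 BB B2 69 E4 89 8E F0 A6 B1 BA F3 BA 89 89.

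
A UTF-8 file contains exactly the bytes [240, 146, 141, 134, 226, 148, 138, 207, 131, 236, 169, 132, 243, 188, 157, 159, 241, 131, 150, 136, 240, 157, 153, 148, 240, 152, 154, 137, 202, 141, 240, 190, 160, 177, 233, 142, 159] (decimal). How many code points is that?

Byte at offset 0: 0xF0 = 11110000 → 4-byte char (#1). Advance 4.
Byte at offset 4: 0xE2 = 11100010 → 3-byte char (#2). Advance 3.
Byte at offset 7: 0xCF = 11001111 → 2-byte char (#3). Advance 2.
Byte at offset 9: 0xEC = 11101100 → 3-byte char (#4). Advance 3.
Byte at offset 12: 0xF3 = 11110011 → 4-byte char (#5). Advance 4.
Byte at offset 16: 0xF1 = 11110001 → 4-byte char (#6). Advance 4.
Byte at offset 20: 0xF0 = 11110000 → 4-byte char (#7). Advance 4.
Byte at offset 24: 0xF0 = 11110000 → 4-byte char (#8). Advance 4.
Byte at offset 28: 0xCA = 11001010 → 2-byte char (#9). Advance 2.
Byte at offset 30: 0xF0 = 11110000 → 4-byte char (#10). Advance 4.
Byte at offset 34: 0xE9 = 11101001 → 3-byte char (#11). Advance 3.
Reached end at offset 37 after 11 code points.

11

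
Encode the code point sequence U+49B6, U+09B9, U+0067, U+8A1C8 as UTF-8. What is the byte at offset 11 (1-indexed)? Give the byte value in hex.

0x88

1-indexed offset 11 is 0-indexed offset 10.
U+49B6 → 3-byte form E4 A6 B6 at offsets 0–2.
U+09B9 → 3-byte form E0 A6 B9 at offsets 3–5.
U+0067 → 1-byte form 67 at offsets 6–6.
U+8A1C8 → 4-byte form F2 8A 87 88 at offsets 7–10.
Offset 10 falls in char 4's range; it's byte 4 of F2 8A 87 88 = 0x88.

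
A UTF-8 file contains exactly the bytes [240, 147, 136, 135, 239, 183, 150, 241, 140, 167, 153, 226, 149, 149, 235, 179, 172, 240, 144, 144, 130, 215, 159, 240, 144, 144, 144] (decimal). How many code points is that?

8

Byte at offset 0: 0xF0 = 11110000 → 4-byte char (#1). Advance 4.
Byte at offset 4: 0xEF = 11101111 → 3-byte char (#2). Advance 3.
Byte at offset 7: 0xF1 = 11110001 → 4-byte char (#3). Advance 4.
Byte at offset 11: 0xE2 = 11100010 → 3-byte char (#4). Advance 3.
Byte at offset 14: 0xEB = 11101011 → 3-byte char (#5). Advance 3.
Byte at offset 17: 0xF0 = 11110000 → 4-byte char (#6). Advance 4.
Byte at offset 21: 0xD7 = 11010111 → 2-byte char (#7). Advance 2.
Byte at offset 23: 0xF0 = 11110000 → 4-byte char (#8). Advance 4.
Reached end at offset 27 after 8 code points.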